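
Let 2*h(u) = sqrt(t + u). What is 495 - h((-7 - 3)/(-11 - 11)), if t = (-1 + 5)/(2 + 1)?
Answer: 495 - sqrt(1947)/66 ≈ 494.33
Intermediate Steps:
t = 4/3 ≈ 1.3333
h(u) = sqrt(4/3 + u)/2
495 - h((-7 - 3)/(-11 - 11)) = 495 - sqrt(12 + 9*((-7 - 3)/(-11 - 11)))/6 = 495 - sqrt(12 + 9*(-10/(-22)))/6 = 495 - sqrt(12 + 9*(-10*(-1/22)))/6 = 495 - sqrt(12 + 9*(5/11))/6 = 495 - sqrt(12 + 45/11)/6 = 495 - sqrt(177/11)/6 = 495 - sqrt(1947)/11/6 = 495 - sqrt(1947)/66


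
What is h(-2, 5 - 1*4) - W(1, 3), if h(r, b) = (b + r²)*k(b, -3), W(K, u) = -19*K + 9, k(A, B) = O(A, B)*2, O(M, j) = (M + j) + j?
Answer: -40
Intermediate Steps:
O(M, j) = M + 2*j
k(A, B) = 2*A + 4*B (k(A, B) = (A + 2*B)*2 = 2*A + 4*B)
W(K, u) = 9 - 19*K
h(r, b) = (-12 + 2*b)*(b + r²) (h(r, b) = (b + r²)*(2*b + 4*(-3)) = (b + r²)*(2*b - 12) = (b + r²)*(-12 + 2*b) = (-12 + 2*b)*(b + r²))
h(-2, 5 - 1*4) - W(1, 3) = 2*(-6 + (5 - 1*4))*((5 - 1*4) + (-2)²) - (9 - 19*1) = 2*(-6 + (5 - 4))*((5 - 4) + 4) - (9 - 19) = 2*(-6 + 1)*(1 + 4) - 1*(-10) = 2*(-5)*5 + 10 = -50 + 10 = -40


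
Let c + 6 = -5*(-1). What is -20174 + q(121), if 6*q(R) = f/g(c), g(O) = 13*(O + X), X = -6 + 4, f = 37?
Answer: -4720753/234 ≈ -20174.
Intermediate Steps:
X = -2
c = -1 (c = -6 - 5*(-1) = -6 + 5 = -1)
g(O) = -26 + 13*O (g(O) = 13*(O - 2) = 13*(-2 + O) = -26 + 13*O)
q(R) = -37/234 (q(R) = (37/(-26 + 13*(-1)))/6 = (37/(-26 - 13))/6 = (37/(-39))/6 = (37*(-1/39))/6 = (⅙)*(-37/39) = -37/234)
-20174 + q(121) = -20174 - 37/234 = -4720753/234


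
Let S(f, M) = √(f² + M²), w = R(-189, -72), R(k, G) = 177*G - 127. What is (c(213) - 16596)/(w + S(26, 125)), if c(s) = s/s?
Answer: 42718849/33129268 + 3319*√16301/33129268 ≈ 1.3022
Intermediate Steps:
c(s) = 1
R(k, G) = -127 + 177*G
w = -12871 (w = -127 + 177*(-72) = -127 - 12744 = -12871)
S(f, M) = √(M² + f²)
(c(213) - 16596)/(w + S(26, 125)) = (1 - 16596)/(-12871 + √(125² + 26²)) = -16595/(-12871 + √(15625 + 676)) = -16595/(-12871 + √16301)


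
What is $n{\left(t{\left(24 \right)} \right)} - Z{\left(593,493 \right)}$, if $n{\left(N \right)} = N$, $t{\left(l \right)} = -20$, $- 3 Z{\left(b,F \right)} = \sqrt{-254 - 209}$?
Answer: $-20 + \frac{i \sqrt{463}}{3} \approx -20.0 + 7.1725 i$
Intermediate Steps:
$Z{\left(b,F \right)} = - \frac{i \sqrt{463}}{3}$ ($Z{\left(b,F \right)} = - \frac{\sqrt{-254 - 209}}{3} = - \frac{\sqrt{-463}}{3} = - \frac{i \sqrt{463}}{3}$)
$n{\left(t{\left(24 \right)} \right)} - Z{\left(593,493 \right)} = -20 - - \frac{i \sqrt{463}}{3} = -20 + \frac{i \sqrt{463}}{3}$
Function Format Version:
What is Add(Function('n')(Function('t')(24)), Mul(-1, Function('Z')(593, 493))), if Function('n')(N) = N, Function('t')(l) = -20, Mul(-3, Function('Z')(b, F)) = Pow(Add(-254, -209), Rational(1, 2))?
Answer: Add(-20, Mul(Rational(1, 3), I, Pow(463, Rational(1, 2)))) ≈ Add(-20.000, Mul(7.1725, I))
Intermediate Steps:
Function('Z')(b, F) = Mul(Rational(-1, 3), I, Pow(463, Rational(1, 2))) (Function('Z')(b, F) = Mul(Rational(-1, 3), Pow(Add(-254, -209), Rational(1, 2))) = Mul(Rational(-1, 3), Pow(-463, Rational(1, 2))) = Mul(Rational(-1, 3), Mul(I, Pow(463, Rational(1, 2)))) = Mul(Rational(-1, 3), I, Pow(463, Rational(1, 2))))
Add(Function('n')(Function('t')(24)), Mul(-1, Function('Z')(593, 493))) = Add(-20, Mul(-1, Mul(Rational(-1, 3), I, Pow(463, Rational(1, 2))))) = Add(-20, Mul(Rational(1, 3), I, Pow(463, Rational(1, 2))))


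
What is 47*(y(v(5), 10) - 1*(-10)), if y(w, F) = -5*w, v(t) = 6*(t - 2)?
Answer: -3760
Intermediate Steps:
v(t) = -12 + 6*t (v(t) = 6*(-2 + t) = -12 + 6*t)
47*(y(v(5), 10) - 1*(-10)) = 47*(-5*(-12 + 6*5) - 1*(-10)) = 47*(-5*(-12 + 30) + 10) = 47*(-5*18 + 10) = 47*(-90 + 10) = 47*(-80) = -3760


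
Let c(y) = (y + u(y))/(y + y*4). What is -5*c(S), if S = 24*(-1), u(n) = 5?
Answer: -19/24 ≈ -0.79167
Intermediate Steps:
S = -24
c(y) = (5 + y)/(5*y) (c(y) = (y + 5)/(y + y*4) = (5 + y)/(y + 4*y) = (5 + y)/((5*y)) = (5 + y)*(1/(5*y)) = (5 + y)/(5*y))
-5*c(S) = -(5 - 24)/(-24) = -(-1)*(-19)/24 = -5*19/120 = -19/24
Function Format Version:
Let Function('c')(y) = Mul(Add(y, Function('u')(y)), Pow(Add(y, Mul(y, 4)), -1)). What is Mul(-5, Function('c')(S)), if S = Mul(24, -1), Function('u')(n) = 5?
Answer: Rational(-19, 24) ≈ -0.79167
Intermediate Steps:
S = -24
Function('c')(y) = Mul(Rational(1, 5), Pow(y, -1), Add(5, y)) (Function('c')(y) = Mul(Add(y, 5), Pow(Add(y, Mul(y, 4)), -1)) = Mul(Add(5, y), Pow(Add(y, Mul(4, y)), -1)) = Mul(Add(5, y), Pow(Mul(5, y), -1)) = Mul(Add(5, y), Mul(Rational(1, 5), Pow(y, -1))) = Mul(Rational(1, 5), Pow(y, -1), Add(5, y)))
Mul(-5, Function('c')(S)) = Mul(-5, Mul(Rational(1, 5), Pow(-24, -1), Add(5, -24))) = Mul(-5, Mul(Rational(1, 5), Rational(-1, 24), -19)) = Mul(-5, Rational(19, 120)) = Rational(-19, 24)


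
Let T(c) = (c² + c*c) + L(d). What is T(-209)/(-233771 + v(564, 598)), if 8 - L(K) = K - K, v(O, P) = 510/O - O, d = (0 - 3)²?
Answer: -1642556/4405481 ≈ -0.37284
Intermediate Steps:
d = 9 (d = (-3)² = 9)
v(O, P) = -O + 510/O
L(K) = 8 (L(K) = 8 - (K - K) = 8 - 1*0 = 8 + 0 = 8)
T(c) = 8 + 2*c² (T(c) = (c² + c*c) + 8 = (c² + c²) + 8 = 2*c² + 8 = 8 + 2*c²)
T(-209)/(-233771 + v(564, 598)) = (8 + 2*(-209)²)/(-233771 + (-1*564 + 510/564)) = (8 + 2*43681)/(-233771 + (-564 + 510*(1/564))) = (8 + 87362)/(-233771 + (-564 + 85/94)) = 87370/(-233771 - 52931/94) = 87370/(-22027405/94) = 87370*(-94/22027405) = -1642556/4405481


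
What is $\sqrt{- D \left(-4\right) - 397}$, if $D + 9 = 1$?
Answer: $i \sqrt{429} \approx 20.712 i$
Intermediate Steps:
$D = -8$ ($D = -9 + 1 = -8$)
$\sqrt{- D \left(-4\right) - 397} = \sqrt{\left(-1\right) \left(-8\right) \left(-4\right) - 397} = \sqrt{8 \left(-4\right) - 397} = \sqrt{-32 - 397} = \sqrt{-429} = i \sqrt{429}$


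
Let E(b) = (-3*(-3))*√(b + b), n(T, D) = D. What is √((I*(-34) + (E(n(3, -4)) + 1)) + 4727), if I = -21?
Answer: √(5442 + 18*I*√2) ≈ 73.77 + 0.1725*I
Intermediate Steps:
E(b) = 9*√2*√b (E(b) = 9*√(2*b) = 9*(√2*√b) = 9*√2*√b)
√((I*(-34) + (E(n(3, -4)) + 1)) + 4727) = √((-21*(-34) + (9*√2*√(-4) + 1)) + 4727) = √((714 + (9*√2*(2*I) + 1)) + 4727) = √((714 + (18*I*√2 + 1)) + 4727) = √((714 + (1 + 18*I*√2)) + 4727) = √((715 + 18*I*√2) + 4727) = √(5442 + 18*I*√2)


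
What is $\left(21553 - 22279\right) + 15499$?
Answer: $14773$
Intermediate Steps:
$\left(21553 - 22279\right) + 15499 = -726 + 15499 = 14773$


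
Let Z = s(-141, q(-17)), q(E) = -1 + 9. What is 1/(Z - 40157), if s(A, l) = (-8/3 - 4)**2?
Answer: -9/361013 ≈ -2.4930e-5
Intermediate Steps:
q(E) = 8
s(A, l) = 400/9 (s(A, l) = (-8*1/3 - 4)**2 = (-8/3 - 4)**2 = (-20/3)**2 = 400/9)
Z = 400/9 ≈ 44.444
1/(Z - 40157) = 1/(400/9 - 40157) = 1/(-361013/9) = -9/361013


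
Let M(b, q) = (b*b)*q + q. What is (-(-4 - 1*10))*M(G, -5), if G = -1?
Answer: -140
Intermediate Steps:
M(b, q) = q + q*b² (M(b, q) = b²*q + q = q*b² + q = q + q*b²)
(-(-4 - 1*10))*M(G, -5) = (-(-4 - 1*10))*(-5*(1 + (-1)²)) = (-(-4 - 10))*(-5*(1 + 1)) = (-1*(-14))*(-5*2) = 14*(-10) = -140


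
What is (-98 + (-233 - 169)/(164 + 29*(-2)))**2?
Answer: 29106025/2809 ≈ 10362.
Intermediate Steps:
(-98 + (-233 - 169)/(164 + 29*(-2)))**2 = (-98 - 402/(164 - 58))**2 = (-98 - 402/106)**2 = (-98 - 402*1/106)**2 = (-98 - 201/53)**2 = (-5395/53)**2 = 29106025/2809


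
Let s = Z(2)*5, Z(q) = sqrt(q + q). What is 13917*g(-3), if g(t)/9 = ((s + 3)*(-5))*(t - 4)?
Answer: 56990115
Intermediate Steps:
Z(q) = sqrt(2)*sqrt(q) (Z(q) = sqrt(2*q) = sqrt(2)*sqrt(q))
s = 10 (s = (sqrt(2)*sqrt(2))*5 = 2*5 = 10)
g(t) = 2340 - 585*t (g(t) = 9*(((10 + 3)*(-5))*(t - 4)) = 9*((13*(-5))*(-4 + t)) = 9*(-65*(-4 + t)) = 9*(260 - 65*t) = 2340 - 585*t)
13917*g(-3) = 13917*(2340 - 585*(-3)) = 13917*(2340 + 1755) = 13917*4095 = 56990115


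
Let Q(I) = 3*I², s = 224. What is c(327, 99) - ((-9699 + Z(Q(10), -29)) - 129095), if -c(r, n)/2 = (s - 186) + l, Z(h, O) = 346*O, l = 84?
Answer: 148584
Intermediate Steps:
c(r, n) = -244 (c(r, n) = -2*((224 - 186) + 84) = -2*(38 + 84) = -2*122 = -244)
c(327, 99) - ((-9699 + Z(Q(10), -29)) - 129095) = -244 - ((-9699 + 346*(-29)) - 129095) = -244 - ((-9699 - 10034) - 129095) = -244 - (-19733 - 129095) = -244 - 1*(-148828) = -244 + 148828 = 148584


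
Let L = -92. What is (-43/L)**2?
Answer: 1849/8464 ≈ 0.21845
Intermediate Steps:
(-43/L)**2 = (-43/(-92))**2 = (-43*(-1/92))**2 = (43/92)**2 = 1849/8464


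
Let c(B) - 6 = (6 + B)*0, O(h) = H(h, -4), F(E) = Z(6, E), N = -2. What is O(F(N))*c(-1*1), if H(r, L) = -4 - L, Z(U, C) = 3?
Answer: 0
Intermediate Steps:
F(E) = 3
O(h) = 0 (O(h) = -4 - 1*(-4) = -4 + 4 = 0)
c(B) = 6 (c(B) = 6 + (6 + B)*0 = 6 + 0 = 6)
O(F(N))*c(-1*1) = 0*6 = 0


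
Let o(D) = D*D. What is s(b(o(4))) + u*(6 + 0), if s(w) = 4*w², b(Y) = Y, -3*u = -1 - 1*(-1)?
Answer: 1024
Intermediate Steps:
u = 0 (u = -(-1 - 1*(-1))/3 = -(-1 + 1)/3 = -⅓*0 = 0)
o(D) = D²
s(b(o(4))) + u*(6 + 0) = 4*(4²)² + 0*(6 + 0) = 4*16² + 0*6 = 4*256 + 0 = 1024 + 0 = 1024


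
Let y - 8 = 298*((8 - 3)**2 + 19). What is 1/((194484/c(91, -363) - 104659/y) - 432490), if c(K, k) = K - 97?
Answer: -13120/6099645139 ≈ -2.1509e-6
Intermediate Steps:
c(K, k) = -97 + K
y = 13120 (y = 8 + 298*((8 - 3)**2 + 19) = 8 + 298*(5**2 + 19) = 8 + 298*(25 + 19) = 8 + 298*44 = 8 + 13112 = 13120)
1/((194484/c(91, -363) - 104659/y) - 432490) = 1/((194484/(-97 + 91) - 104659/13120) - 432490) = 1/((194484/(-6) - 104659*1/13120) - 432490) = 1/((194484*(-1/6) - 104659/13120) - 432490) = 1/((-32414 - 104659/13120) - 432490) = 1/(-425376339/13120 - 432490) = 1/(-6099645139/13120) = -13120/6099645139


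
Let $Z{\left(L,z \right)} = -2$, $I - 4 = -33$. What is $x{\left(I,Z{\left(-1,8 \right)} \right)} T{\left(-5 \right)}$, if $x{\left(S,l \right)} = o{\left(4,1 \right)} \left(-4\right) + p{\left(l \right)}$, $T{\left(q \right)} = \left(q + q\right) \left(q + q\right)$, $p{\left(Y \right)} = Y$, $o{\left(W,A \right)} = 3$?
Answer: $-1400$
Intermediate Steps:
$I = -29$ ($I = 4 - 33 = -29$)
$T{\left(q \right)} = 4 q^{2}$ ($T{\left(q \right)} = 2 q 2 q = 4 q^{2}$)
$x{\left(S,l \right)} = -12 + l$ ($x{\left(S,l \right)} = 3 \left(-4\right) + l = -12 + l$)
$x{\left(I,Z{\left(-1,8 \right)} \right)} T{\left(-5 \right)} = \left(-12 - 2\right) 4 \left(-5\right)^{2} = - 14 \cdot 4 \cdot 25 = \left(-14\right) 100 = -1400$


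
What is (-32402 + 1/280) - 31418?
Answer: -17869599/280 ≈ -63820.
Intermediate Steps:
(-32402 + 1/280) - 31418 = -9072559/280 - 31418 = -17869599/280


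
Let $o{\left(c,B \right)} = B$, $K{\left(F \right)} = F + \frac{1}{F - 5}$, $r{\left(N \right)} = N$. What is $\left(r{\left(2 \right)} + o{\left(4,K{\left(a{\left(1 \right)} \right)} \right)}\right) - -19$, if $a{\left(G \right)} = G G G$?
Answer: $\frac{87}{4} \approx 21.75$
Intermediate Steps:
$a{\left(G \right)} = G^{3}$ ($a{\left(G \right)} = G^{2} G = G^{3}$)
$K{\left(F \right)} = F + \frac{1}{-5 + F}$
$\left(r{\left(2 \right)} + o{\left(4,K{\left(a{\left(1 \right)} \right)} \right)}\right) - -19 = \left(2 + \frac{1 + \left(1^{3}\right)^{2} - 5 \cdot 1^{3}}{-5 + 1^{3}}\right) - -19 = \left(2 + \frac{1 + 1^{2} - 5}{-5 + 1}\right) + 19 = \left(2 + \frac{1 + 1 - 5}{-4}\right) + 19 = \left(2 - - \frac{3}{4}\right) + 19 = \left(2 + \frac{3}{4}\right) + 19 = \frac{11}{4} + 19 = \frac{87}{4}$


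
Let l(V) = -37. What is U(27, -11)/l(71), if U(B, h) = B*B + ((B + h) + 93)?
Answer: -838/37 ≈ -22.649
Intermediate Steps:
U(B, h) = 93 + B + h + B² (U(B, h) = B² + (93 + B + h) = 93 + B + h + B²)
U(27, -11)/l(71) = (93 + 27 - 11 + 27²)/(-37) = (93 + 27 - 11 + 729)*(-1/37) = 838*(-1/37) = -838/37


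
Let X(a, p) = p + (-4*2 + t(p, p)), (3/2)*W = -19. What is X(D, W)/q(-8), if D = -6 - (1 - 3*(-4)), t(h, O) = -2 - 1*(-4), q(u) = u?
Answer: 7/3 ≈ 2.3333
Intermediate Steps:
t(h, O) = 2 (t(h, O) = -2 + 4 = 2)
D = -19 (D = -6 - (1 + 12) = -6 - 1*13 = -6 - 13 = -19)
W = -38/3 (W = (⅔)*(-19) = -38/3 ≈ -12.667)
X(a, p) = -6 + p (X(a, p) = p + (-4*2 + 2) = p + (-8 + 2) = p - 6 = -6 + p)
X(D, W)/q(-8) = (-6 - 38/3)/(-8) = -56/3*(-⅛) = 7/3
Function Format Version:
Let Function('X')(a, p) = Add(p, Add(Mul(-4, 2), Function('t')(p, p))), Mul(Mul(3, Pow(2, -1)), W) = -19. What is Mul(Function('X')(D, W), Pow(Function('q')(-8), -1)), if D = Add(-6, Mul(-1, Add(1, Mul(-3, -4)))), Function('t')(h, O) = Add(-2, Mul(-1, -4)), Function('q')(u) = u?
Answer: Rational(7, 3) ≈ 2.3333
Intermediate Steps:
Function('t')(h, O) = 2 (Function('t')(h, O) = Add(-2, 4) = 2)
D = -19 (D = Add(-6, Mul(-1, Add(1, 12))) = Add(-6, Mul(-1, 13)) = Add(-6, -13) = -19)
W = Rational(-38, 3) (W = Mul(Rational(2, 3), -19) = Rational(-38, 3) ≈ -12.667)
Function('X')(a, p) = Add(-6, p) (Function('X')(a, p) = Add(p, Add(Mul(-4, 2), 2)) = Add(p, Add(-8, 2)) = Add(p, -6) = Add(-6, p))
Mul(Function('X')(D, W), Pow(Function('q')(-8), -1)) = Mul(Add(-6, Rational(-38, 3)), Pow(-8, -1)) = Mul(Rational(-56, 3), Rational(-1, 8)) = Rational(7, 3)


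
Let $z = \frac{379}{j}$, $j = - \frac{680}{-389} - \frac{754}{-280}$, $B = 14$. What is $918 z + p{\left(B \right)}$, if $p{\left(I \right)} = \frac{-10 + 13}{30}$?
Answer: $\frac{189478563053}{2418530} \approx 78345.0$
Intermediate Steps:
$j = \frac{241853}{54460}$ ($j = \left(-680\right) \left(- \frac{1}{389}\right) - - \frac{377}{140} = \frac{680}{389} + \frac{377}{140} = \frac{241853}{54460} \approx 4.4409$)
$p{\left(I \right)} = \frac{1}{10}$ ($p{\left(I \right)} = 3 \cdot \frac{1}{30} = \frac{1}{10}$)
$z = \frac{20640340}{241853}$ ($z = \frac{379}{\frac{241853}{54460}} = 379 \cdot \frac{54460}{241853} = \frac{20640340}{241853} \approx 85.343$)
$918 z + p{\left(B \right)} = 918 \cdot \frac{20640340}{241853} + \frac{1}{10} = \frac{18947832120}{241853} + \frac{1}{10} = \frac{189478563053}{2418530}$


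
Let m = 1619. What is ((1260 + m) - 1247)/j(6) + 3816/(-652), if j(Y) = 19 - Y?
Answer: 253614/2119 ≈ 119.69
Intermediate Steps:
((1260 + m) - 1247)/j(6) + 3816/(-652) = ((1260 + 1619) - 1247)/(19 - 1*6) + 3816/(-652) = (2879 - 1247)/(19 - 6) + 3816*(-1/652) = 1632/13 - 954/163 = 253614/2119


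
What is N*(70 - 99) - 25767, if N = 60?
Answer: -27507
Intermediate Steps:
N*(70 - 99) - 25767 = 60*(70 - 99) - 25767 = 60*(-29) - 25767 = -1740 - 25767 = -27507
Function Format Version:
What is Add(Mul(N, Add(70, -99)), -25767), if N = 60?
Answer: -27507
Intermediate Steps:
Add(Mul(N, Add(70, -99)), -25767) = Add(Mul(60, Add(70, -99)), -25767) = Add(Mul(60, -29), -25767) = Add(-1740, -25767) = -27507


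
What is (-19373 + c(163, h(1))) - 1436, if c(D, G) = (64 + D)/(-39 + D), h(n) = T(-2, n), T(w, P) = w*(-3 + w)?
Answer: -2580089/124 ≈ -20807.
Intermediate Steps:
h(n) = 10 (h(n) = -2*(-3 - 2) = -2*(-5) = 10)
c(D, G) = (64 + D)/(-39 + D)
(-19373 + c(163, h(1))) - 1436 = (-19373 + (64 + 163)/(-39 + 163)) - 1436 = (-19373 + 227/124) - 1436 = -2402025/124 - 1436 = -2580089/124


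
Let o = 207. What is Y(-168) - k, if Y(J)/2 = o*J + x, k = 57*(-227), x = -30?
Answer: -56673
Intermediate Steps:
k = -12939
Y(J) = -60 + 414*J (Y(J) = 2*(207*J - 30) = 2*(-30 + 207*J) = -60 + 414*J)
Y(-168) - k = (-60 + 414*(-168)) - 1*(-12939) = (-60 - 69552) + 12939 = -69612 + 12939 = -56673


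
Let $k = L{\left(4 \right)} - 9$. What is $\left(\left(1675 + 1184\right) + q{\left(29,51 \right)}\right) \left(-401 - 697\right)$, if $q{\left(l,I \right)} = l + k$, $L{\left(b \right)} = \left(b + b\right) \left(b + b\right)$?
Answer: $-3231414$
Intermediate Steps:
$L{\left(b \right)} = 4 b^{2}$ ($L{\left(b \right)} = 2 b 2 b = 4 b^{2}$)
$k = 55$ ($k = 4 \cdot 4^{2} - 9 = 4 \cdot 16 - 9 = 64 - 9 = 55$)
$q{\left(l,I \right)} = 55 + l$ ($q{\left(l,I \right)} = l + 55 = 55 + l$)
$\left(\left(1675 + 1184\right) + q{\left(29,51 \right)}\right) \left(-401 - 697\right) = \left(\left(1675 + 1184\right) + \left(55 + 29\right)\right) \left(-401 - 697\right) = \left(2859 + 84\right) \left(-1098\right) = 2943 \left(-1098\right) = -3231414$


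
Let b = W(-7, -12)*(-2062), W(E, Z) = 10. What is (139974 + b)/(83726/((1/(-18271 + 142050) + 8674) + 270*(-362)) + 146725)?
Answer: 1315818222293202/1617559459576871 ≈ 0.81346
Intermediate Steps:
b = -20620 (b = 10*(-2062) = -20620)
(139974 + b)/(83726/((1/(-18271 + 142050) + 8674) + 270*(-362)) + 146725) = (139974 - 20620)/(83726/((1/(-18271 + 142050) + 8674) + 270*(-362)) + 146725) = 119354/(83726/((1/123779 + 8674) - 97740) + 146725) = 119354/(83726/(1073659047/123779 - 97740) + 146725) = 119354/(83726/(-11024500413/123779) + 146725) = 119354/(83726*(-123779/11024500413) + 146725) = 119354/(-10363520554/11024500413 + 146725) = 119354/(1617559459576871/11024500413) = 119354*(11024500413/1617559459576871) = 1315818222293202/1617559459576871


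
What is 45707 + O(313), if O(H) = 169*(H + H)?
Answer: 151501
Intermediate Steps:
O(H) = 338*H (O(H) = 169*(2*H) = 338*H)
45707 + O(313) = 45707 + 338*313 = 45707 + 105794 = 151501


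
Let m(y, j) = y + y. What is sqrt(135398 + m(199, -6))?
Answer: 2*sqrt(33949) ≈ 368.50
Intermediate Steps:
m(y, j) = 2*y
sqrt(135398 + m(199, -6)) = sqrt(135398 + 2*199) = sqrt(135398 + 398) = sqrt(135796) = 2*sqrt(33949)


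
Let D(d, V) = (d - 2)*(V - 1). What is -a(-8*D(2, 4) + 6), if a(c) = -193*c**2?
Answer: 6948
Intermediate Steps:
D(d, V) = (-1 + V)*(-2 + d) (D(d, V) = (-2 + d)*(-1 + V) = (-1 + V)*(-2 + d))
-a(-8*D(2, 4) + 6) = -(-193)*(-8*(2 - 1*2 - 2*4 + 4*2) + 6)**2 = -(-193)*(-8*(2 - 2 - 8 + 8) + 6)**2 = -(-193)*(-8*0 + 6)**2 = -(-193)*(0 + 6)**2 = -(-193)*6**2 = -(-193)*36 = -1*(-6948) = 6948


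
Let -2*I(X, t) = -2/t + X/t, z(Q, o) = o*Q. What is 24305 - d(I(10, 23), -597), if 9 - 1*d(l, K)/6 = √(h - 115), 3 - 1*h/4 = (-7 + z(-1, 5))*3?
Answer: 24251 + 6*√41 ≈ 24289.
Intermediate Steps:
z(Q, o) = Q*o
h = 156 (h = 12 - 4*(-7 - 1*5)*3 = 12 - 4*(-7 - 5)*3 = 12 - (-48)*3 = 12 - 4*(-36) = 12 + 144 = 156)
I(X, t) = 1/t - X/(2*t) (I(X, t) = -(-2/t + X/t)/2 = 1/t - X/(2*t))
d(l, K) = 54 - 6*√41 (d(l, K) = 54 - 6*√(156 - 115) = 54 - 6*√41)
24305 - d(I(10, 23), -597) = 24305 - (54 - 6*√41) = 24305 + (-54 + 6*√41) = 24251 + 6*√41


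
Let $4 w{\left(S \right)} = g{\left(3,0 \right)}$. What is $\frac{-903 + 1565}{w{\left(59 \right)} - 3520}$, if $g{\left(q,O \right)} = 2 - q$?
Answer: $- \frac{2648}{14081} \approx -0.18805$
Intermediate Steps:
$w{\left(S \right)} = - \frac{1}{4}$ ($w{\left(S \right)} = \frac{2 - 3}{4} = \frac{1}{4} \left(-1\right) = - \frac{1}{4}$)
$\frac{-903 + 1565}{w{\left(59 \right)} - 3520} = \frac{-903 + 1565}{- \frac{1}{4} - 3520} = \frac{662}{- \frac{14081}{4}} = 662 \left(- \frac{4}{14081}\right) = - \frac{2648}{14081}$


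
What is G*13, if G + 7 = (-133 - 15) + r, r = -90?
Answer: -3185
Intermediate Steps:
G = -245 (G = -7 + ((-133 - 15) - 90) = -7 + (-148 - 90) = -7 - 238 = -245)
G*13 = -245*13 = -3185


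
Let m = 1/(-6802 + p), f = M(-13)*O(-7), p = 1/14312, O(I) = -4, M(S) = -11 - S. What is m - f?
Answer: 778787472/97350223 ≈ 7.9999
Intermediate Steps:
p = 1/14312 ≈ 6.9871e-5
f = -8 (f = (-11 - 1*(-13))*(-4) = (-11 + 13)*(-4) = 2*(-4) = -8)
m = -14312/97350223 (m = 1/(-6802 + 1/14312) = 1/(-97350223/14312) = -14312/97350223 ≈ -0.00014702)
m - f = -14312/97350223 - 1*(-8) = -14312/97350223 + 8 = 778787472/97350223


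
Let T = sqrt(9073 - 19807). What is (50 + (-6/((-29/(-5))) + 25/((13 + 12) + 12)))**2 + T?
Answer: 2837160225/1151329 + I*sqrt(10734) ≈ 2464.2 + 103.6*I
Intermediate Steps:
T = I*sqrt(10734) (T = sqrt(-10734) = I*sqrt(10734) ≈ 103.6*I)
(50 + (-6/((-29/(-5))) + 25/((13 + 12) + 12)))**2 + T = (50 + (-6/((-29/(-5))) + 25/((13 + 12) + 12)))**2 + I*sqrt(10734) = (50 + (-6/((-29*(-1/5))) + 25/(25 + 12)))**2 + I*sqrt(10734) = (50 + (-6/29/5 + 25/37))**2 + I*sqrt(10734) = (50 + (-6*5/29 + 25*(1/37)))**2 + I*sqrt(10734) = (50 + (-30/29 + 25/37))**2 + I*sqrt(10734) = (50 - 385/1073)**2 + I*sqrt(10734) = (53265/1073)**2 + I*sqrt(10734) = 2837160225/1151329 + I*sqrt(10734)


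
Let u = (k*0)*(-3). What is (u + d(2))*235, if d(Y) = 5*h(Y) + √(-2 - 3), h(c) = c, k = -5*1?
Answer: 2350 + 235*I*√5 ≈ 2350.0 + 525.48*I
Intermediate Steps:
k = -5
u = 0 (u = -5*0*(-3) = 0*(-3) = 0)
d(Y) = 5*Y + I*√5 (d(Y) = 5*Y + √(-2 - 3) = 5*Y + √(-5) = 5*Y + I*√5)
(u + d(2))*235 = (0 + (5*2 + I*√5))*235 = (0 + (10 + I*√5))*235 = (10 + I*√5)*235 = 2350 + 235*I*√5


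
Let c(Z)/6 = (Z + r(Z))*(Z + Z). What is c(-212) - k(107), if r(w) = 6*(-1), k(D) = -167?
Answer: 554759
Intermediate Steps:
r(w) = -6
c(Z) = 12*Z*(-6 + Z) (c(Z) = 6*((Z - 6)*(Z + Z)) = 6*((-6 + Z)*(2*Z)) = 6*(2*Z*(-6 + Z)) = 12*Z*(-6 + Z))
c(-212) - k(107) = 12*(-212)*(-6 - 212) - 1*(-167) = 12*(-212)*(-218) + 167 = 554592 + 167 = 554759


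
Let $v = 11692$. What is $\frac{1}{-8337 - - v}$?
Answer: $\frac{1}{3355} \approx 0.00029806$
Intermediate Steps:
$\frac{1}{-8337 - - v} = \frac{1}{-8337 - \left(-1\right) 11692} = \frac{1}{-8337 - -11692} = \frac{1}{-8337 + 11692} = \frac{1}{3355}$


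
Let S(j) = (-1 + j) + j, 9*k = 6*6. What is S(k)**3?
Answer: 343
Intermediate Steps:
k = 4 (k = (6*6)/9 = (1/9)*36 = 4)
S(j) = -1 + 2*j
S(k)**3 = (-1 + 2*4)**3 = (-1 + 8)**3 = 7**3 = 343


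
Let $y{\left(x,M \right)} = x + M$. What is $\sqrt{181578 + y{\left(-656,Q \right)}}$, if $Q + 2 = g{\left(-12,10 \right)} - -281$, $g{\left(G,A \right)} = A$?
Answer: $\sqrt{181211} \approx 425.69$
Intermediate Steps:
$Q = 289$ ($Q = -2 + \left(10 - -281\right) = -2 + \left(10 + 281\right) = -2 + 291 = 289$)
$y{\left(x,M \right)} = M + x$
$\sqrt{181578 + y{\left(-656,Q \right)}} = \sqrt{181578 + \left(289 - 656\right)} = \sqrt{181578 - 367} = \sqrt{181211}$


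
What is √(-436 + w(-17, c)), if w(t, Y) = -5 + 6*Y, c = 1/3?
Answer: I*√439 ≈ 20.952*I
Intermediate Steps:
c = ⅓ ≈ 0.33333
√(-436 + w(-17, c)) = √(-436 + (-5 + 6*(⅓))) = √(-436 + (-5 + 2)) = √(-436 - 3) = √(-439) = I*√439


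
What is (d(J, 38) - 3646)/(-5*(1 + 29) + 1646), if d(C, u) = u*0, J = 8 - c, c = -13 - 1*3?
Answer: -1823/748 ≈ -2.4372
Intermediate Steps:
c = -16 (c = -13 - 3 = -16)
J = 24 (J = 8 - 1*(-16) = 8 + 16 = 24)
d(C, u) = 0
(d(J, 38) - 3646)/(-5*(1 + 29) + 1646) = (0 - 3646)/(-5*(1 + 29) + 1646) = -3646/(-5*30 + 1646) = -3646/(-150 + 1646) = -3646/1496 = -3646*1/1496 = -1823/748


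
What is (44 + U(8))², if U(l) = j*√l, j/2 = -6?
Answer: 3088 - 2112*√2 ≈ 101.18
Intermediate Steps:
j = -12 (j = 2*(-6) = -12)
U(l) = -12*√l
(44 + U(8))² = (44 - 24*√2)²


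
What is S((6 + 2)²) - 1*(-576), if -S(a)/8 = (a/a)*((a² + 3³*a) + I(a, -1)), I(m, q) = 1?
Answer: -46024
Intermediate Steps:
S(a) = -8 - 216*a - 8*a² (S(a) = -8*a/a*((a² + 3³*a) + 1) = -8*((a² + 27*a) + 1) = -8*(1 + a² + 27*a) = -8 - 216*a - 8*a²)
S((6 + 2)²) - 1*(-576) = (-8 - 216*(6 + 2)² - 8*(6 + 2)⁴) - 1*(-576) = (-8 - 216*8² - 8*(8²)²) + 576 = (-8 - 216*64 - 8*64²) + 576 = (-8 - 13824 - 8*4096) + 576 = (-8 - 13824 - 32768) + 576 = -46600 + 576 = -46024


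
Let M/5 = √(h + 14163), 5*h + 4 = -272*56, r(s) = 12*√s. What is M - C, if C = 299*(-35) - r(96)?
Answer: 10465 + √277895 + 48*√6 ≈ 11110.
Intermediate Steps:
h = -15236/5 (h = -⅘ + (-272*56)/5 = -⅘ + (⅕)*(-15232) = -⅘ - 15232/5 = -15236/5 ≈ -3047.2)
M = √277895 (M = 5*√(-15236/5 + 14163) = 5*√(55579/5) = 5*(√277895/5) = √277895 ≈ 527.16)
C = -10465 - 48*√6 (C = 299*(-35) - 12*√96 = -10465 - 12*4*√6 = -10465 - 48*√6 ≈ -10583.)
M - C = √277895 - (-10465 - 48*√6) = √277895 + (10465 + 48*√6) = 10465 + √277895 + 48*√6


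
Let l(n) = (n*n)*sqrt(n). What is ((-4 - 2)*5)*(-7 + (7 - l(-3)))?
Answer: 270*I*sqrt(3) ≈ 467.65*I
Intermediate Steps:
l(n) = n**(5/2) (l(n) = n**2*sqrt(n) = n**(5/2))
((-4 - 2)*5)*(-7 + (7 - l(-3))) = ((-4 - 2)*5)*(-7 + (7 - (-3)**(5/2))) = (-6*5)*(-7 + (7 - 9*I*sqrt(3))) = -30*(-7 + (7 - 9*I*sqrt(3))) = -(-270)*I*sqrt(3) = 270*I*sqrt(3)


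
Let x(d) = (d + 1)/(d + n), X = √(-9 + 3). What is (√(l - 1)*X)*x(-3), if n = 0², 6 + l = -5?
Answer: -4*√2 ≈ -5.6569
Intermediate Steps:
l = -11 (l = -6 - 5 = -11)
n = 0
X = I*√6 (X = √(-6) = I*√6 ≈ 2.4495*I)
x(d) = (1 + d)/d (x(d) = (d + 1)/(d + 0) = (1 + d)/d)
(√(l - 1)*X)*x(-3) = (√(-11 - 1)*(I*√6))*((1 - 3)/(-3)) = (√(-12)*(I*√6))*(-⅓*(-2)) = ((2*I*√3)*(I*√6))*(⅔) = -6*√2*(⅔) = -4*√2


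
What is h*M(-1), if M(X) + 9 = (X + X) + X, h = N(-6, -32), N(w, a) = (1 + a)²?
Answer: -11532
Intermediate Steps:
h = 961 (h = (1 - 32)² = (-31)² = 961)
M(X) = -9 + 3*X (M(X) = -9 + ((X + X) + X) = -9 + (2*X + X) = -9 + 3*X)
h*M(-1) = 961*(-9 + 3*(-1)) = 961*(-9 - 3) = 961*(-12) = -11532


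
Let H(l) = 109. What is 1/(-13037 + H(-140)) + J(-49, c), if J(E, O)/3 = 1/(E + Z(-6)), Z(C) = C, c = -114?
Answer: -38839/711040 ≈ -0.054623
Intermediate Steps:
J(E, O) = 3/(-6 + E) (J(E, O) = 3/(E - 6) = 3/(-6 + E))
1/(-13037 + H(-140)) + J(-49, c) = 1/(-13037 + 109) + 3/(-6 - 49) = 1/(-12928) + 3/(-55) = -1/12928 + 3*(-1/55) = -1/12928 - 3/55 = -38839/711040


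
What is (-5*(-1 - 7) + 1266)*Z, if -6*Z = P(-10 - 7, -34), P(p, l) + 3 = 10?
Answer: -4571/3 ≈ -1523.7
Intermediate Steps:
P(p, l) = 7 (P(p, l) = -3 + 10 = 7)
Z = -7/6 (Z = -⅙*7 = -7/6 ≈ -1.1667)
(-5*(-1 - 7) + 1266)*Z = (-5*(-1 - 7) + 1266)*(-7/6) = (-5*(-8) + 1266)*(-7/6) = (40 + 1266)*(-7/6) = 1306*(-7/6) = -4571/3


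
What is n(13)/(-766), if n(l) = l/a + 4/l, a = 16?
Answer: -233/159328 ≈ -0.0014624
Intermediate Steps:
n(l) = 4/l + l/16 (n(l) = l/16 + 4/l = 4/l + l/16)
n(13)/(-766) = (4/13 + (1/16)*13)/(-766) = (4*(1/13) + 13/16)*(-1/766) = (4/13 + 13/16)*(-1/766) = (233/208)*(-1/766) = -233/159328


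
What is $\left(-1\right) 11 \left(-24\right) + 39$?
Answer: $303$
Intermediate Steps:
$\left(-1\right) 11 \left(-24\right) + 39 = \left(-11\right) \left(-24\right) + 39 = 264 + 39 = 303$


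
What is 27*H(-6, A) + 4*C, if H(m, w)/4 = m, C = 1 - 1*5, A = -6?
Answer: -664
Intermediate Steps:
C = -4 (C = 1 - 5 = -4)
H(m, w) = 4*m
27*H(-6, A) + 4*C = 27*(4*(-6)) + 4*(-4) = 27*(-24) - 16 = -648 - 16 = -664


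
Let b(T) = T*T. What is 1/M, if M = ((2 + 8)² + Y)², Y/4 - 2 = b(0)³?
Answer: 1/11664 ≈ 8.5734e-5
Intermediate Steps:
b(T) = T²
Y = 8 (Y = 8 + 4*(0²)³ = 8 + 4*0³ = 8 + 4*0 = 8 + 0 = 8)
M = 11664 (M = ((2 + 8)² + 8)² = (10² + 8)² = (100 + 8)² = 108² = 11664)
1/M = 1/11664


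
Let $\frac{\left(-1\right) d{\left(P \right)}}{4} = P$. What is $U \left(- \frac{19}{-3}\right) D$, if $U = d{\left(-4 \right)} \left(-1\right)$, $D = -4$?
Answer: $\frac{1216}{3} \approx 405.33$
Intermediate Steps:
$d{\left(P \right)} = - 4 P$
$U = -16$ ($U = \left(-4\right) \left(-4\right) \left(-1\right) = 16 \left(-1\right) = -16$)
$U \left(- \frac{19}{-3}\right) D = - 16 \left(- \frac{19}{-3}\right) \left(-4\right) = - 16 \left(\left(-19\right) \left(- \frac{1}{3}\right)\right) \left(-4\right) = \left(-16\right) \frac{19}{3} \left(-4\right) = \left(- \frac{304}{3}\right) \left(-4\right) = \frac{1216}{3}$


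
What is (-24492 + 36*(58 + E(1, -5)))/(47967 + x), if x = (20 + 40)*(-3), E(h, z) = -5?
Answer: -7528/15929 ≈ -0.47260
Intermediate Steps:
x = -180 (x = 60*(-3) = -180)
(-24492 + 36*(58 + E(1, -5)))/(47967 + x) = (-24492 + 36*(58 - 5))/(47967 - 180) = (-24492 + 36*53)/47787 = (-24492 + 1908)*(1/47787) = -22584*1/47787 = -7528/15929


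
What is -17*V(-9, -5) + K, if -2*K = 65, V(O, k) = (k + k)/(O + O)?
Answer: -755/18 ≈ -41.944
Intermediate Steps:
V(O, k) = k/O (V(O, k) = (2*k)/((2*O)) = (2*k)*(1/(2*O)) = k/O)
K = -65/2 (K = -½*65 = -65/2 ≈ -32.500)
-17*V(-9, -5) + K = -(-85)/(-9) - 65/2 = -(-85)*(-1)/9 - 65/2 = -17*5/9 - 65/2 = -85/9 - 65/2 = -755/18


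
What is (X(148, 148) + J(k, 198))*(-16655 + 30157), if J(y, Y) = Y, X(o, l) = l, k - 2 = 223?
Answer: 4671692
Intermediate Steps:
k = 225 (k = 2 + 223 = 225)
(X(148, 148) + J(k, 198))*(-16655 + 30157) = (148 + 198)*(-16655 + 30157) = 346*13502 = 4671692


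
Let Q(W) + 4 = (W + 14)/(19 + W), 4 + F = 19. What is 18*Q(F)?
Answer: -963/17 ≈ -56.647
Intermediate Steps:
F = 15 (F = -4 + 19 = 15)
Q(W) = -4 + (14 + W)/(19 + W) (Q(W) = -4 + (W + 14)/(19 + W) = -4 + (14 + W)/(19 + W))
18*Q(F) = 18*((-62 - 3*15)/(19 + 15)) = 18*((-62 - 45)/34) = 18*((1/34)*(-107)) = 18*(-107/34) = -963/17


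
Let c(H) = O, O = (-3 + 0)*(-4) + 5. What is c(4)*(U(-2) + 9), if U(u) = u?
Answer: 119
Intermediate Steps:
O = 17 (O = -3*(-4) + 5 = 12 + 5 = 17)
c(H) = 17
c(4)*(U(-2) + 9) = 17*(-2 + 9) = 17*7 = 119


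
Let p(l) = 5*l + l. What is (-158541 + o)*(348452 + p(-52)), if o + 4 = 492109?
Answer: 116126970960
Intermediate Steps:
o = 492105 (o = -4 + 492109 = 492105)
p(l) = 6*l
(-158541 + o)*(348452 + p(-52)) = (-158541 + 492105)*(348452 + 6*(-52)) = 333564*(348452 - 312) = 333564*348140 = 116126970960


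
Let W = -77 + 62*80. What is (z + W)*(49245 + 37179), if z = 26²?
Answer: 480431016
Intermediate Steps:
z = 676
W = 4883 (W = -77 + 4960 = 4883)
(z + W)*(49245 + 37179) = (676 + 4883)*(49245 + 37179) = 5559*86424 = 480431016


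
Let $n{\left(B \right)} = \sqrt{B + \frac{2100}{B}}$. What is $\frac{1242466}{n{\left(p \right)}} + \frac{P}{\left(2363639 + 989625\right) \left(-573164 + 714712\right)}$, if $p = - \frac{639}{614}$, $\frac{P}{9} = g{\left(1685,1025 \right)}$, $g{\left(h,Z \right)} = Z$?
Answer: $\frac{9225}{474647812672} - \frac{1242466 i \sqrt{34530803956074}}{264033307} \approx 1.9435 \cdot 10^{-8} - 27652.0 i$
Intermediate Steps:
$P = 9225$ ($P = 9 \cdot 1025 = 9225$)
$p = - \frac{639}{614}$ ($p = \left(-639\right) \frac{1}{614} = - \frac{639}{614} \approx -1.0407$)
$\frac{1242466}{n{\left(p \right)}} + \frac{P}{\left(2363639 + 989625\right) \left(-573164 + 714712\right)} = \frac{1242466}{\sqrt{- \frac{639}{614} + \frac{2100}{- \frac{639}{614}}}} + \frac{9225}{\left(2363639 + 989625\right) \left(-573164 + 714712\right)} = \frac{1242466}{\sqrt{- \frac{639}{614} + 2100 \left(- \frac{614}{639}\right)}} + \frac{9225}{3353264 \cdot 141548} = \frac{1242466}{\sqrt{- \frac{639}{614} - \frac{429800}{213}}} + \frac{9225}{474647812672} = \frac{1242466}{\sqrt{- \frac{264033307}{130782}}} + 9225 \cdot \frac{1}{474647812672} = \frac{1242466}{\frac{1}{130782} i \sqrt{34530803956074}} + \frac{9225}{474647812672} = 1242466 \left(- \frac{i \sqrt{34530803956074}}{264033307}\right) + \frac{9225}{474647812672} = - \frac{1242466 i \sqrt{34530803956074}}{264033307} + \frac{9225}{474647812672} = \frac{9225}{474647812672} - \frac{1242466 i \sqrt{34530803956074}}{264033307}$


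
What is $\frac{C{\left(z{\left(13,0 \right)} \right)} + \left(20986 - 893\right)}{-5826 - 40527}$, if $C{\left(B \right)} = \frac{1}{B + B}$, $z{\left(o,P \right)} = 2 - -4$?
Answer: $- \frac{241117}{556236} \approx -0.43348$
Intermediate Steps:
$z{\left(o,P \right)} = 6$ ($z{\left(o,P \right)} = 2 + 4 = 6$)
$C{\left(B \right)} = \frac{1}{2 B}$
$\frac{C{\left(z{\left(13,0 \right)} \right)} + \left(20986 - 893\right)}{-5826 - 40527} = \frac{\frac{1}{2 \cdot 6} + \left(20986 - 893\right)}{-5826 - 40527} = \frac{\frac{1}{2} \cdot \frac{1}{6} + 20093}{-46353} = \left(\frac{1}{12} + 20093\right) \left(- \frac{1}{46353}\right) = \frac{241117}{12} \left(- \frac{1}{46353}\right) = - \frac{241117}{556236}$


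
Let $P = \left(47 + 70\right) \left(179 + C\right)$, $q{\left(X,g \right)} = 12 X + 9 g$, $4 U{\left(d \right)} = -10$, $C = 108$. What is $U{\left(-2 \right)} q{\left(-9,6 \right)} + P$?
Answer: $33714$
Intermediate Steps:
$U{\left(d \right)} = - \frac{5}{2}$ ($U{\left(d \right)} = \frac{1}{4} \left(-10\right) = - \frac{5}{2}$)
$q{\left(X,g \right)} = 9 g + 12 X$
$P = 33579$ ($P = \left(47 + 70\right) \left(179 + 108\right) = 117 \cdot 287 = 33579$)
$U{\left(-2 \right)} q{\left(-9,6 \right)} + P = - \frac{5 \left(9 \cdot 6 + 12 \left(-9\right)\right)}{2} + 33579 = - \frac{5 \left(54 - 108\right)}{2} + 33579 = \left(- \frac{5}{2}\right) \left(-54\right) + 33579 = 135 + 33579 = 33714$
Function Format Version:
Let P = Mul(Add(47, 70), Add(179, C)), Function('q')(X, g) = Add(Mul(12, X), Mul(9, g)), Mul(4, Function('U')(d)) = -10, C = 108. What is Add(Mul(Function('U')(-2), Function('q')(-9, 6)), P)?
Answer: 33714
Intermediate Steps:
Function('U')(d) = Rational(-5, 2) (Function('U')(d) = Mul(Rational(1, 4), -10) = Rational(-5, 2))
Function('q')(X, g) = Add(Mul(9, g), Mul(12, X))
P = 33579 (P = Mul(Add(47, 70), Add(179, 108)) = Mul(117, 287) = 33579)
Add(Mul(Function('U')(-2), Function('q')(-9, 6)), P) = Add(Mul(Rational(-5, 2), Add(Mul(9, 6), Mul(12, -9))), 33579) = Add(Mul(Rational(-5, 2), Add(54, -108)), 33579) = Add(Mul(Rational(-5, 2), -54), 33579) = Add(135, 33579) = 33714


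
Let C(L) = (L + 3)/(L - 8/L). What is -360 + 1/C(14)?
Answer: -42746/119 ≈ -359.21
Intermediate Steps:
C(L) = (3 + L)/(L - 8/L)
-360 + 1/C(14) = -360 + 1/(14*(3 + 14)/(-8 + 14**2)) = -360 + 1/(14*17/(-8 + 196)) = -360 + 1/(14*17/188) = -360 + 1/(14*(1/188)*17) = -360 + 1/(119/94) = -360 + 94/119 = -42746/119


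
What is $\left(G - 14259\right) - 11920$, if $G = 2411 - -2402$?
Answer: $-21366$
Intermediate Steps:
$G = 4813$ ($G = 2411 + 2402 = 4813$)
$\left(G - 14259\right) - 11920 = \left(4813 - 14259\right) - 11920 = -9446 - 11920 = -21366$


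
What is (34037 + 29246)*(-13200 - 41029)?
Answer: -3431773807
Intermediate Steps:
(34037 + 29246)*(-13200 - 41029) = 63283*(-54229) = -3431773807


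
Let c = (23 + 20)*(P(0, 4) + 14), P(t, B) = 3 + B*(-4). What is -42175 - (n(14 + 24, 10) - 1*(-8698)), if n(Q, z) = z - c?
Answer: -50840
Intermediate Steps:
P(t, B) = 3 - 4*B
c = 43 (c = (23 + 20)*((3 - 4*4) + 14) = 43*((3 - 16) + 14) = 43*(-13 + 14) = 43*1 = 43)
n(Q, z) = -43 + z (n(Q, z) = z - 1*43 = z - 43 = -43 + z)
-42175 - (n(14 + 24, 10) - 1*(-8698)) = -42175 - ((-43 + 10) - 1*(-8698)) = -42175 - (-33 + 8698) = -42175 - 1*8665 = -42175 - 8665 = -50840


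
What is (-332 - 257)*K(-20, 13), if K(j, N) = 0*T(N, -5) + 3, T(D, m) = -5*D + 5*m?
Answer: -1767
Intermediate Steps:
K(j, N) = 3 (K(j, N) = 0*(-5*N + 5*(-5)) + 3 = 0*(-5*N - 25) + 3 = 0*(-25 - 5*N) + 3 = 0 + 3 = 3)
(-332 - 257)*K(-20, 13) = (-332 - 257)*3 = -589*3 = -1767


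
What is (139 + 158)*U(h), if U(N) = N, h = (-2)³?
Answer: -2376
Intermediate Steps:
h = -8
(139 + 158)*U(h) = (139 + 158)*(-8) = 297*(-8) = -2376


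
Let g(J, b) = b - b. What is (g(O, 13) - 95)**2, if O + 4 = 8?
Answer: 9025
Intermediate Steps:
O = 4 (O = -4 + 8 = 4)
g(J, b) = 0
(g(O, 13) - 95)**2 = (0 - 95)**2 = (-95)**2 = 9025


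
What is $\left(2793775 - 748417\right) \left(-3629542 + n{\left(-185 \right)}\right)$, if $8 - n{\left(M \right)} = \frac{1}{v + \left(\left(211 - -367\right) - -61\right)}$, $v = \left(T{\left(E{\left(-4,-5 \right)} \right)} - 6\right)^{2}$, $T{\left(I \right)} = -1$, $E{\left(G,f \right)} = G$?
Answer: $- \frac{2553751563713847}{344} \approx -7.4237 \cdot 10^{12}$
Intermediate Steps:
$v = 49$ ($v = \left(-1 - 6\right)^{2} = \left(-7\right)^{2} = 49$)
$n{\left(M \right)} = \frac{5503}{688}$ ($n{\left(M \right)} = 8 - \frac{1}{49 + \left(\left(211 - -367\right) - -61\right)} = 8 - \frac{1}{49 + \left(\left(211 + 367\right) + 61\right)} = 8 - \frac{1}{49 + \left(578 + 61\right)} = 8 - \frac{1}{49 + 639} = 8 - \frac{1}{688} = \frac{5503}{688}$)
$\left(2793775 - 748417\right) \left(-3629542 + n{\left(-185 \right)}\right) = \left(2793775 - 748417\right) \left(-3629542 + \frac{5503}{688}\right) = 2045358 \left(- \frac{2497119393}{688}\right) = - \frac{2553751563713847}{344}$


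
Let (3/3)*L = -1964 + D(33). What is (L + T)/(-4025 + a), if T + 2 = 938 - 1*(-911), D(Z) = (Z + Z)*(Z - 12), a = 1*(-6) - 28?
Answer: -141/451 ≈ -0.31264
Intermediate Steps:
a = -34 (a = -6 - 28 = -34)
D(Z) = 2*Z*(-12 + Z) (D(Z) = (2*Z)*(-12 + Z) = 2*Z*(-12 + Z))
L = -578 (L = -1964 + 2*33*(-12 + 33) = -1964 + 2*33*21 = -1964 + 1386 = -578)
T = 1847 (T = -2 + (938 - 1*(-911)) = -2 + (938 + 911) = -2 + 1849 = 1847)
(L + T)/(-4025 + a) = (-578 + 1847)/(-4025 - 34) = 1269/(-4059) = 1269*(-1/4059) = -141/451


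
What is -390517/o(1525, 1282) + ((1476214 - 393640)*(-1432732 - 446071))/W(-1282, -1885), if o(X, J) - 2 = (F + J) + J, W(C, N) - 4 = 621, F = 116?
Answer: -5455036118141929/1676250 ≈ -3.2543e+9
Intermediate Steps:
W(C, N) = 625 (W(C, N) = 4 + 621 = 625)
o(X, J) = 118 + 2*J (o(X, J) = 2 + ((116 + J) + J) = 2 + (116 + 2*J) = 118 + 2*J)
-390517/o(1525, 1282) + ((1476214 - 393640)*(-1432732 - 446071))/W(-1282, -1885) = -390517/(118 + 2*1282) + ((1476214 - 393640)*(-1432732 - 446071))/625 = -390517/(118 + 2564) + (1082574*(-1878803))*(1/625) = -390517/2682 - 2033943278922*1/625 = -390517*1/2682 - 2033943278922/625 = -390517/2682 - 2033943278922/625 = -5455036118141929/1676250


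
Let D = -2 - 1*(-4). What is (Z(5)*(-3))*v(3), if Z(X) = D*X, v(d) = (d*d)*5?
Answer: -1350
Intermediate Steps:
v(d) = 5*d² (v(d) = d²*5 = 5*d²)
D = 2 (D = -2 + 4 = 2)
Z(X) = 2*X
(Z(5)*(-3))*v(3) = ((2*5)*(-3))*(5*3²) = (10*(-3))*(5*9) = -30*45 = -1350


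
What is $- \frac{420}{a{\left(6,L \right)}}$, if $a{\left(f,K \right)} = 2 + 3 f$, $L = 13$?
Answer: $-21$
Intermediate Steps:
$- \frac{420}{a{\left(6,L \right)}} = - \frac{420}{2 + 3 \cdot 6} = - \frac{420}{2 + 18} = - \frac{420}{20} = \left(-420\right) \frac{1}{20} = -21$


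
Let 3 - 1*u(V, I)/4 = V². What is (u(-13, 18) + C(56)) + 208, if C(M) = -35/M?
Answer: -3653/8 ≈ -456.63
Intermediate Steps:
u(V, I) = 12 - 4*V²
(u(-13, 18) + C(56)) + 208 = ((12 - 4*(-13)²) - 35/56) + 208 = ((12 - 4*169) - 35*1/56) + 208 = ((12 - 676) - 5/8) + 208 = (-664 - 5/8) + 208 = -5317/8 + 208 = -3653/8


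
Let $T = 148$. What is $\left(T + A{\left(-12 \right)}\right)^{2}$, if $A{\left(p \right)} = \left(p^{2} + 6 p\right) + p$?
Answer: $43264$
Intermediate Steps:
$A{\left(p \right)} = p^{2} + 7 p$
$\left(T + A{\left(-12 \right)}\right)^{2} = \left(148 - 12 \left(7 - 12\right)\right)^{2} = \left(148 - -60\right)^{2} = \left(148 + 60\right)^{2} = 208^{2} = 43264$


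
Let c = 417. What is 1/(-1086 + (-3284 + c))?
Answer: -1/3953 ≈ -0.00025297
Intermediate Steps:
1/(-1086 + (-3284 + c)) = 1/(-1086 + (-3284 + 417)) = 1/(-1086 - 2867) = 1/(-3953) = -1/3953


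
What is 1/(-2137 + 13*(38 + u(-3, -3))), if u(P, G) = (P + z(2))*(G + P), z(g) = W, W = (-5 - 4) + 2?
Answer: -1/863 ≈ -0.0011587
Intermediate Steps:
W = -7 (W = -9 + 2 = -7)
z(g) = -7
u(P, G) = (-7 + P)*(G + P) (u(P, G) = (P - 7)*(G + P) = (-7 + P)*(G + P))
1/(-2137 + 13*(38 + u(-3, -3))) = 1/(-2137 + 13*(38 + ((-3)² - 7*(-3) - 7*(-3) - 3*(-3)))) = 1/(-2137 + 13*(38 + (9 + 21 + 21 + 9))) = 1/(-2137 + 13*(38 + 60)) = 1/(-2137 + 13*98) = 1/(-2137 + 1274) = 1/(-863) = -1/863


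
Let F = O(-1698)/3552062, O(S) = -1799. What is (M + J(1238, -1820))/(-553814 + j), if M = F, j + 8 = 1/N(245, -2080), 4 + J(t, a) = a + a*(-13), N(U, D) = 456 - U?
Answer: -16365755870963/415081323531342 ≈ -0.039428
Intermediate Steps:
J(t, a) = -4 - 12*a (J(t, a) = -4 + (a + a*(-13)) = -4 + (a - 13*a) = -4 - 12*a)
F = -1799/3552062 ≈ -0.00050647
j = -1687/211 (j = -8 + 1/(456 - 1*245) = -8 + 1/(456 - 245) = -8 + 1/211 = -1687/211 ≈ -7.9953)
M = -1799/3552062 ≈ -0.00050647
(M + J(1238, -1820))/(-553814 + j) = (-1799/3552062 + (-4 - 12*(-1820)))/(-553814 - 1687/211) = (-1799/3552062 + (-4 + 21840))/(-116856441/211) = (-1799/3552062 + 21836)*(-211/116856441) = (77562824033/3552062)*(-211/116856441) = -16365755870963/415081323531342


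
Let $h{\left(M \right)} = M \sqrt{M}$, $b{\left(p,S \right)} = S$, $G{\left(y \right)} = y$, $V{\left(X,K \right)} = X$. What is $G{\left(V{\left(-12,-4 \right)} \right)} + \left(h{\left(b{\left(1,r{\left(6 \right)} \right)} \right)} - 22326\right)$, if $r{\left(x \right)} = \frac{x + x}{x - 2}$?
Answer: $-22338 + 3 \sqrt{3} \approx -22333.0$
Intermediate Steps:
$r{\left(x \right)} = \frac{2 x}{-2 + x}$
$h{\left(M \right)} = M^{\frac{3}{2}}$
$G{\left(V{\left(-12,-4 \right)} \right)} + \left(h{\left(b{\left(1,r{\left(6 \right)} \right)} \right)} - 22326\right) = -12 + \left(\left(2 \cdot 6 \frac{1}{-2 + 6}\right)^{\frac{3}{2}} - 22326\right) = -12 - \left(22326 - \left(2 \cdot 6 \cdot \frac{1}{4}\right)^{\frac{3}{2}}\right) = -12 - \left(22326 - 3^{\frac{3}{2}}\right) = -12 - \left(22326 - 3 \sqrt{3}\right) = -22338 + 3 \sqrt{3}$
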